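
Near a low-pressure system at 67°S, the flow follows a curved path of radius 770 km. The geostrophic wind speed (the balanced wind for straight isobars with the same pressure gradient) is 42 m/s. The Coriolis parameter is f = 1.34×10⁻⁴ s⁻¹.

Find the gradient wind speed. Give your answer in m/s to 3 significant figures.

Around a low, centrifugal force acts outward with Coriolis, so pressure-gradient force balances both:
(1/ρ)|∂P/∂n| = fV + V²/R  →  V² + fR·V − fR·V_g = 0
With fR = 1.34×10⁻⁴ × 770×10³ m = 103 m/s:
V = [−fR + √((fR)² + 4 fR V_g)]/2 = [−103 + √(103² + 4×103×42)]/2 = 32 m/s
Subgeostrophic (V < V_g = 42 m/s), as expected around a low.

32.0 m/s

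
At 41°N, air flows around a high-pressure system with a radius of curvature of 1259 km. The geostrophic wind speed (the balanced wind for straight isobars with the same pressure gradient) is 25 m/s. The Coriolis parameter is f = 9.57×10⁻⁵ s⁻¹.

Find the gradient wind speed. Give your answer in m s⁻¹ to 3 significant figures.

35.4 m s⁻¹

Around a high, pressure-gradient force acts outward with centrifugal, so Coriolis balances both:
fV = (1/ρ)|∂P/∂n| + V²/R  →  V² − fR·V + fR·V_g = 0
With fR = 9.57×10⁻⁵ × 1259×10³ m = 120 m/s:
V = [fR − √((fR)² − 4 fR V_g)]/2 = [120 − √(120² − 4×120×25)]/2 = 35.4 m/s
Supergeostrophic (V > V_g = 25 m/s), as expected around a high.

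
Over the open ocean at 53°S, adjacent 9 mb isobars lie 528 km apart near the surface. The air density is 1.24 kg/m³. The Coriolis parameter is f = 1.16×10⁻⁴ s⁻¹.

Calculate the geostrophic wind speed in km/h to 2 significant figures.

Pressure gradient: |∂P/∂n| = 900 Pa / 528000 m = 1.70×10⁻³ Pa/m
Geostrophic balance (pressure-gradient force = Coriolis force):
V_g = (1/(fρ)) |∂P/∂n| = 1.70×10⁻³ / (1.16×10⁻⁴ × 1.24) = 11.9 m/s
Converting: 11.9 m/s × 3.6 = 43 km/h

43 km/h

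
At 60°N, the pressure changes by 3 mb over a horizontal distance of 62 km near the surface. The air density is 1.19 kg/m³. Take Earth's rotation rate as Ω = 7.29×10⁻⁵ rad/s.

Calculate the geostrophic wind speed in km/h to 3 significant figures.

Coriolis parameter at 60°N:
f = 2Ω sin φ = 2 × 7.29×10⁻⁵ × sin 60° = 1.26×10⁻⁴ s⁻¹
Pressure gradient: |∂P/∂n| = 300 Pa / 62000 m = 4.84×10⁻³ Pa/m
Geostrophic balance (pressure-gradient force = Coriolis force):
V_g = (1/(fρ)) |∂P/∂n| = 4.84×10⁻³ / (1.26×10⁻⁴ × 1.19) = 32.2 m/s
Converting: 32.2 m/s × 3.6 = 116 km/h

116 km/h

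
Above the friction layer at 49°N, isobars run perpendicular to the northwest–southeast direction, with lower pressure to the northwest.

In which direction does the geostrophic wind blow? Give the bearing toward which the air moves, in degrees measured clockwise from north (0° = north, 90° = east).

The pressure-gradient force points toward the northwest (bearing 315°).
Geostrophic balance: in the Northern Hemisphere the Coriolis force deflects motion to the right, so the geostrophic wind blows 90° to the right of the pressure-gradient force (low pressure on the left).
Rotating 315° by 90° clockwise gives 045° — the wind blows toward the northeast.

045°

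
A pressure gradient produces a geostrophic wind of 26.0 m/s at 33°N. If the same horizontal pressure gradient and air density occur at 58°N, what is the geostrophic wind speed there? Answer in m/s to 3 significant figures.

16.7 m/s

With the same pressure gradient and density, V_g ∝ 1/f ∝ 1/sin φ.
V₂ = V₁ · sin φ₁ / sin φ₂ = 26.0 × sin 33° / sin 58°
V₂ = 26.0 × 0.5446/0.8480 = 16.7 m/s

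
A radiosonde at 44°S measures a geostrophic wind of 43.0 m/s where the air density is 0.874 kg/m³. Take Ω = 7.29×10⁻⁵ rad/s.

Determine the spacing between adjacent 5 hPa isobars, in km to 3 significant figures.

Coriolis parameter at 44°S:
f = 2Ω sin φ = 2 × 7.29×10⁻⁵ × sin 44° = 1.01×10⁻⁴ s⁻¹
Geostrophic balance rearranged: |∂P/∂n| = f ρ V_g
|∂P/∂n| = 1.01×10⁻⁴ × 0.874 × 43.0 = 3.81×10⁻³ Pa/m
Isobar spacing: Δn = ΔP/|∂P/∂n| = 500 Pa / 3.81×10⁻³ Pa/m = 131359 m ≈ 131 km

131 km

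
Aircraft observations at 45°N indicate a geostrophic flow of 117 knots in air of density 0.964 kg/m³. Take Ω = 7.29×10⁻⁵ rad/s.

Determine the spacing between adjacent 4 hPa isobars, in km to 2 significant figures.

Coriolis parameter at 45°N:
f = 2Ω sin φ = 2 × 7.29×10⁻⁵ × sin 45° = 1.03×10⁻⁴ s⁻¹
Wind speed in SI: 117 knots = 60.2 m/s
Geostrophic balance rearranged: |∂P/∂n| = f ρ V_g
|∂P/∂n| = 1.03×10⁻⁴ × 0.964 × 60.2 = 5.98×10⁻³ Pa/m
Isobar spacing: Δn = ΔP/|∂P/∂n| = 400 Pa / 5.98×10⁻³ Pa/m = 66868 m ≈ 67 km

67 km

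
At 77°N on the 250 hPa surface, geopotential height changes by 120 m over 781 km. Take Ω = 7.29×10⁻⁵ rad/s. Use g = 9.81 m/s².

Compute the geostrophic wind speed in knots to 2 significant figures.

Coriolis parameter at 77°N:
f = 2Ω sin φ = 2 × 7.29×10⁻⁵ × sin 77° = 1.42×10⁻⁴ s⁻¹
Height gradient: |∂Z/∂n| = 120 m / 781000 m = 1.54×10⁻⁴
On a pressure surface, geostrophic balance gives V_g = (g/f)|∂Z/∂n|:
V_g = 9.81 × 1.54×10⁻⁴ / 1.42×10⁻⁴ = 10.6 m/s
Converting: 10.6 m/s × 1.944 = 21 knots

21 knots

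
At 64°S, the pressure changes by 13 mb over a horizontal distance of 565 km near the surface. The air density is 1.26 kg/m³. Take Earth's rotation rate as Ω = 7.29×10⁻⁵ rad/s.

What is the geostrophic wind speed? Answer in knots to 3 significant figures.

27.1 knots

Coriolis parameter at 64°S:
f = 2Ω sin φ = 2 × 7.29×10⁻⁵ × sin 64° = 1.31×10⁻⁴ s⁻¹
Pressure gradient: |∂P/∂n| = 1300 Pa / 565000 m = 2.30×10⁻³ Pa/m
Geostrophic balance (pressure-gradient force = Coriolis force):
V_g = (1/(fρ)) |∂P/∂n| = 2.30×10⁻³ / (1.31×10⁻⁴ × 1.26) = 13.9 m/s
Converting: 13.9 m/s × 1.944 = 27.1 knots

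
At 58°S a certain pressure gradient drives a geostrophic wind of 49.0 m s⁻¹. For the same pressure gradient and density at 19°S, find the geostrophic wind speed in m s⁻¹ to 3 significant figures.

With the same pressure gradient and density, V_g ∝ 1/f ∝ 1/sin φ.
V₂ = V₁ · sin φ₁ / sin φ₂ = 49.0 × sin 58° / sin 19°
V₂ = 49.0 × 0.8480/0.3256 = 128 m s⁻¹

128 m s⁻¹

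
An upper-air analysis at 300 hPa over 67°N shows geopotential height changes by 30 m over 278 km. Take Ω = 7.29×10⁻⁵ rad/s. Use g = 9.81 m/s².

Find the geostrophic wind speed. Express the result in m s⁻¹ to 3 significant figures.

Coriolis parameter at 67°N:
f = 2Ω sin φ = 2 × 7.29×10⁻⁵ × sin 67° = 1.34×10⁻⁴ s⁻¹
Height gradient: |∂Z/∂n| = 30 m / 278000 m = 1.08×10⁻⁴
On a pressure surface, geostrophic balance gives V_g = (g/f)|∂Z/∂n|:
V_g = 9.81 × 1.08×10⁻⁴ / 1.34×10⁻⁴ = 7.89 m/s

7.89 m s⁻¹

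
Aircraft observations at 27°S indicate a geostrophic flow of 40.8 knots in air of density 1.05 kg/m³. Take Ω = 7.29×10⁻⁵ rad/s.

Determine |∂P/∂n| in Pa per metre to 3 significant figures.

1.46×10⁻³ Pa/m

Coriolis parameter at 27°S:
f = 2Ω sin φ = 2 × 7.29×10⁻⁵ × sin 27° = 6.62×10⁻⁵ s⁻¹
Wind speed in SI: 40.8 knots = 21.0 m/s
Geostrophic balance rearranged: |∂P/∂n| = f ρ V_g
|∂P/∂n| = 6.62×10⁻⁵ × 1.05 × 21.0 = 1.46×10⁻³ Pa/m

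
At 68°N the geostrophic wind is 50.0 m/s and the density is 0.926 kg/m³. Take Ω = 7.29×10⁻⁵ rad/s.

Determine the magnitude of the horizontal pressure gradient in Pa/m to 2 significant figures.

6.3×10⁻³ Pa/m

Coriolis parameter at 68°N:
f = 2Ω sin φ = 2 × 7.29×10⁻⁵ × sin 68° = 1.35×10⁻⁴ s⁻¹
Geostrophic balance rearranged: |∂P/∂n| = f ρ V_g
|∂P/∂n| = 1.35×10⁻⁴ × 0.926 × 50.0 = 6.26×10⁻³ Pa/m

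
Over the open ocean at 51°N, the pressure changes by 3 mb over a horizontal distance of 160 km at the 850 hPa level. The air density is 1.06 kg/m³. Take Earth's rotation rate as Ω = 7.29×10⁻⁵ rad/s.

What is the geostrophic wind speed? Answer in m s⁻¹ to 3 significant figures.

15.6 m s⁻¹

Coriolis parameter at 51°N:
f = 2Ω sin φ = 2 × 7.29×10⁻⁵ × sin 51° = 1.13×10⁻⁴ s⁻¹
Pressure gradient: |∂P/∂n| = 300 Pa / 160000 m = 1.88×10⁻³ Pa/m
Geostrophic balance (pressure-gradient force = Coriolis force):
V_g = (1/(fρ)) |∂P/∂n| = 1.88×10⁻³ / (1.13×10⁻⁴ × 1.06) = 15.6 m/s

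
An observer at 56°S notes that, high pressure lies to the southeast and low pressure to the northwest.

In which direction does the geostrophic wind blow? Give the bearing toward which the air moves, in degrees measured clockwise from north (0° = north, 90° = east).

225°

The pressure-gradient force points toward the northwest (bearing 315°).
Geostrophic balance: in the Southern Hemisphere the Coriolis force deflects motion to the left, so the geostrophic wind blows 90° to the left of the pressure-gradient force (low pressure on the right).
Rotating 315° by 90° counterclockwise gives 225° — the wind blows toward the southwest.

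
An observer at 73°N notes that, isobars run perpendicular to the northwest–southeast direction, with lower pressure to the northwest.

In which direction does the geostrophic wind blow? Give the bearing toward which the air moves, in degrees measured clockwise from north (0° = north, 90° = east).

The pressure-gradient force points toward the northwest (bearing 315°).
Geostrophic balance: in the Northern Hemisphere the Coriolis force deflects motion to the right, so the geostrophic wind blows 90° to the right of the pressure-gradient force (low pressure on the left).
Rotating 315° by 90° clockwise gives 045° — the wind blows toward the northeast.

045°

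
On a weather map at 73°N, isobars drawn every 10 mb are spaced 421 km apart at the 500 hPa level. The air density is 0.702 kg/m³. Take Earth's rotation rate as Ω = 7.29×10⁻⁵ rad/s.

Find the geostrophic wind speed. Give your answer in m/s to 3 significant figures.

Coriolis parameter at 73°N:
f = 2Ω sin φ = 2 × 7.29×10⁻⁵ × sin 73° = 1.39×10⁻⁴ s⁻¹
Pressure gradient: |∂P/∂n| = 1000 Pa / 421000 m = 2.38×10⁻³ Pa/m
Geostrophic balance (pressure-gradient force = Coriolis force):
V_g = (1/(fρ)) |∂P/∂n| = 2.38×10⁻³ / (1.39×10⁻⁴ × 0.702) = 24.3 m/s

24.3 m/s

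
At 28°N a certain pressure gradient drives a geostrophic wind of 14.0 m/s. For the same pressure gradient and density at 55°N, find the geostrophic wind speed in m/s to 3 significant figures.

8.02 m/s

With the same pressure gradient and density, V_g ∝ 1/f ∝ 1/sin φ.
V₂ = V₁ · sin φ₁ / sin φ₂ = 14.0 × sin 28° / sin 55°
V₂ = 14.0 × 0.4695/0.8192 = 8.02 m/s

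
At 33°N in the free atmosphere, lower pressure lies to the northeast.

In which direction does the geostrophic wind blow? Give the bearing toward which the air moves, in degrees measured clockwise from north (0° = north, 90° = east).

135°

The pressure-gradient force points toward the northeast (bearing 045°).
Geostrophic balance: in the Northern Hemisphere the Coriolis force deflects motion to the right, so the geostrophic wind blows 90° to the right of the pressure-gradient force (low pressure on the left).
Rotating 045° by 90° clockwise gives 135° — the wind blows toward the southeast.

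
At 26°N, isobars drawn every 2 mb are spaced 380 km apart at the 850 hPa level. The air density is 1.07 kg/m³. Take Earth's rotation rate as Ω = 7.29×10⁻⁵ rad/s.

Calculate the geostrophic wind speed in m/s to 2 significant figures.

7.7 m/s

Coriolis parameter at 26°N:
f = 2Ω sin φ = 2 × 7.29×10⁻⁵ × sin 26° = 6.39×10⁻⁵ s⁻¹
Pressure gradient: |∂P/∂n| = 200 Pa / 380000 m = 5.26×10⁻⁴ Pa/m
Geostrophic balance (pressure-gradient force = Coriolis force):
V_g = (1/(fρ)) |∂P/∂n| = 5.26×10⁻⁴ / (6.39×10⁻⁵ × 1.07) = 7.70 m/s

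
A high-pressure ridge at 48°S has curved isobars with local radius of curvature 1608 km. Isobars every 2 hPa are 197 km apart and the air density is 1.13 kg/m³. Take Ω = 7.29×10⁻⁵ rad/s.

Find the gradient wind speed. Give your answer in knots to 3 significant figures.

Coriolis parameter at 48°S:
f = 2Ω sin φ = 2 × 7.29×10⁻⁵ × sin 48° = 1.08×10⁻⁴ s⁻¹
Pressure gradient: |∂P/∂n| = 200 Pa / 197000 m = 1.02×10⁻³ Pa/m
Geostrophic speed: V_g = |∂P/∂n|/(fρ) = 1.02×10⁻³/(1.08×10⁻⁴ × 1.13) = 8.29 m/s
Around a high, pressure-gradient force acts outward with centrifugal, so Coriolis balances both:
fV = (1/ρ)|∂P/∂n| + V²/R  →  V² − fR·V + fR·V_g = 0
With fR = 1.08×10⁻⁴ × 1608×10³ m = 174 m/s:
V = [fR − √((fR)² − 4 fR V_g)]/2 = [174 − √(174² − 4×174×8.29)]/2 = 8.73 m/s
Supergeostrophic (V > V_g = 8.29 m/s), as expected around a high.
Converting: 8.73 m/s × 1.944 = 17.0 knots

17.0 knots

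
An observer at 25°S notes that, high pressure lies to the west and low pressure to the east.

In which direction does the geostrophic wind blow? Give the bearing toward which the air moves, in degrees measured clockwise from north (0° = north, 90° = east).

The pressure-gradient force points toward the east (bearing 090°).
Geostrophic balance: in the Southern Hemisphere the Coriolis force deflects motion to the left, so the geostrophic wind blows 90° to the left of the pressure-gradient force (low pressure on the right).
Rotating 090° by 90° counterclockwise gives 000° — the wind blows toward the north.

000°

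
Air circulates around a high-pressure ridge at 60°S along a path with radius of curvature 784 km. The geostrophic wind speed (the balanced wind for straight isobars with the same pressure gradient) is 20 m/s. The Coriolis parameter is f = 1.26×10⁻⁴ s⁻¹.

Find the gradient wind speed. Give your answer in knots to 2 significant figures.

Around a high, pressure-gradient force acts outward with centrifugal, so Coriolis balances both:
fV = (1/ρ)|∂P/∂n| + V²/R  →  V² − fR·V + fR·V_g = 0
With fR = 1.26×10⁻⁴ × 784×10³ m = 98.8 m/s:
V = [fR − √((fR)² − 4 fR V_g)]/2 = [98.8 − √(98.8² − 4×98.8×20)]/2 = 27.9 m/s
Supergeostrophic (V > V_g = 20 m/s), as expected around a high.
Converting: 27.9 m/s × 1.944 = 54 knots

54 knots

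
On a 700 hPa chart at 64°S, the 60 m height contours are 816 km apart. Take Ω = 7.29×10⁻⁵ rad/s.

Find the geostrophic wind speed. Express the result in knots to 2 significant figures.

11 knots

Coriolis parameter at 64°S:
f = 2Ω sin φ = 2 × 7.29×10⁻⁵ × sin 64° = 1.31×10⁻⁴ s⁻¹
Height gradient: |∂Z/∂n| = 60 m / 816000 m = 7.35×10⁻⁵
On a pressure surface, geostrophic balance gives V_g = (g/f)|∂Z/∂n|:
V_g = 9.81 × 7.35×10⁻⁵ / 1.31×10⁻⁴ = 5.50 m/s
Converting: 5.50 m/s × 1.944 = 11 knots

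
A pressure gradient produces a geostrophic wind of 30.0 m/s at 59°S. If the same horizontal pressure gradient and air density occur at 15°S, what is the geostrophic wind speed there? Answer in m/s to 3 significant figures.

With the same pressure gradient and density, V_g ∝ 1/f ∝ 1/sin φ.
V₂ = V₁ · sin φ₁ / sin φ₂ = 30.0 × sin 59° / sin 15°
V₂ = 30.0 × 0.8572/0.2588 = 99.4 m/s

99.4 m/s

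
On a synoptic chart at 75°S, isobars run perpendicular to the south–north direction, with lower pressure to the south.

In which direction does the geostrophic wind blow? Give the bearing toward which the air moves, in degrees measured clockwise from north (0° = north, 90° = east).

The pressure-gradient force points toward the south (bearing 180°).
Geostrophic balance: in the Southern Hemisphere the Coriolis force deflects motion to the left, so the geostrophic wind blows 90° to the left of the pressure-gradient force (low pressure on the right).
Rotating 180° by 90° counterclockwise gives 090° — the wind blows toward the east.

090°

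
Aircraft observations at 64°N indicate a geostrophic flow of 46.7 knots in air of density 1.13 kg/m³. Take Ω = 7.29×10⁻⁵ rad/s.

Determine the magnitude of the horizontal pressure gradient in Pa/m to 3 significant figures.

3.56×10⁻³ Pa/m

Coriolis parameter at 64°N:
f = 2Ω sin φ = 2 × 7.29×10⁻⁵ × sin 64° = 1.31×10⁻⁴ s⁻¹
Wind speed in SI: 46.7 knots = 24.0 m/s
Geostrophic balance rearranged: |∂P/∂n| = f ρ V_g
|∂P/∂n| = 1.31×10⁻⁴ × 1.13 × 24.0 = 3.56×10⁻³ Pa/m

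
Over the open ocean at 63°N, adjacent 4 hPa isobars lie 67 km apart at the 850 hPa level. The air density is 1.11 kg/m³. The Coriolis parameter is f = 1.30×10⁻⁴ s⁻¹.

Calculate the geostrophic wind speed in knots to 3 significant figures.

Pressure gradient: |∂P/∂n| = 400 Pa / 67000 m = 5.97×10⁻³ Pa/m
Geostrophic balance (pressure-gradient force = Coriolis force):
V_g = (1/(fρ)) |∂P/∂n| = 5.97×10⁻³ / (1.30×10⁻⁴ × 1.11) = 41.4 m/s
Converting: 41.4 m/s × 1.944 = 80.4 knots

80.4 knots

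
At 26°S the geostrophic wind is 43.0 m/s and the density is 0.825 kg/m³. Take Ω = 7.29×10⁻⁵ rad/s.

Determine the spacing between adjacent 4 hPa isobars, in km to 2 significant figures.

Coriolis parameter at 26°S:
f = 2Ω sin φ = 2 × 7.29×10⁻⁵ × sin 26° = 6.39×10⁻⁵ s⁻¹
Geostrophic balance rearranged: |∂P/∂n| = f ρ V_g
|∂P/∂n| = 6.39×10⁻⁵ × 0.825 × 43.0 = 2.27×10⁻³ Pa/m
Isobar spacing: Δn = ΔP/|∂P/∂n| = 400 Pa / 2.27×10⁻³ Pa/m = 176416 m ≈ 180 km

180 km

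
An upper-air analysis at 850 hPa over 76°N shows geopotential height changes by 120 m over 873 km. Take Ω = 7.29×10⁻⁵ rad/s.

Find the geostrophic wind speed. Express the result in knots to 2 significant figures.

19 knots

Coriolis parameter at 76°N:
f = 2Ω sin φ = 2 × 7.29×10⁻⁵ × sin 76° = 1.41×10⁻⁴ s⁻¹
Height gradient: |∂Z/∂n| = 120 m / 873000 m = 1.37×10⁻⁴
On a pressure surface, geostrophic balance gives V_g = (g/f)|∂Z/∂n|:
V_g = 9.81 × 1.37×10⁻⁴ / 1.41×10⁻⁴ = 9.53 m/s
Converting: 9.53 m/s × 1.944 = 19 knots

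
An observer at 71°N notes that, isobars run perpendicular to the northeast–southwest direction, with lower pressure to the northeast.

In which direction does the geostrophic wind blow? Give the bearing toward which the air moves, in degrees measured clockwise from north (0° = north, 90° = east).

The pressure-gradient force points toward the northeast (bearing 045°).
Geostrophic balance: in the Northern Hemisphere the Coriolis force deflects motion to the right, so the geostrophic wind blows 90° to the right of the pressure-gradient force (low pressure on the left).
Rotating 045° by 90° clockwise gives 135° — the wind blows toward the southeast.

135°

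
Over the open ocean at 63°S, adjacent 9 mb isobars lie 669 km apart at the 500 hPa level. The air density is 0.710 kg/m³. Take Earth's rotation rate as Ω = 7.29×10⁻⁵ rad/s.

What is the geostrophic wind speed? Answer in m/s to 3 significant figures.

Coriolis parameter at 63°S:
f = 2Ω sin φ = 2 × 7.29×10⁻⁵ × sin 63° = 1.30×10⁻⁴ s⁻¹
Pressure gradient: |∂P/∂n| = 900 Pa / 669000 m = 1.35×10⁻³ Pa/m
Geostrophic balance (pressure-gradient force = Coriolis force):
V_g = (1/(fρ)) |∂P/∂n| = 1.35×10⁻³ / (1.30×10⁻⁴ × 0.710) = 14.6 m/s

14.6 m/s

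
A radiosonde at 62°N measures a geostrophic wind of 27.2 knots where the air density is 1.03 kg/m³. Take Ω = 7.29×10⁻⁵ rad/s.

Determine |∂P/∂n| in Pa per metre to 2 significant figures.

Coriolis parameter at 62°N:
f = 2Ω sin φ = 2 × 7.29×10⁻⁵ × sin 62° = 1.29×10⁻⁴ s⁻¹
Wind speed in SI: 27.2 knots = 14.0 m/s
Geostrophic balance rearranged: |∂P/∂n| = f ρ V_g
|∂P/∂n| = 1.29×10⁻⁴ × 1.03 × 14.0 = 1.86×10⁻³ Pa/m

1.9×10⁻³ Pa/m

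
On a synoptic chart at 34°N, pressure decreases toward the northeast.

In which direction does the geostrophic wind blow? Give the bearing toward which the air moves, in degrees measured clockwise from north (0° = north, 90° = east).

135°

The pressure-gradient force points toward the northeast (bearing 045°).
Geostrophic balance: in the Northern Hemisphere the Coriolis force deflects motion to the right, so the geostrophic wind blows 90° to the right of the pressure-gradient force (low pressure on the left).
Rotating 045° by 90° clockwise gives 135° — the wind blows toward the southeast.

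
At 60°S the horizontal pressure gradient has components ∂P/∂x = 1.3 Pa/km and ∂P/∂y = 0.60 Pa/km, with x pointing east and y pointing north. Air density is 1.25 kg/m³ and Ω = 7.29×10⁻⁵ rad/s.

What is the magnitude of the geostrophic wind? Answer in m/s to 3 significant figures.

Coriolis parameter at 60°S:
f = 2Ω sin φ = 2 × 7.29×10⁻⁵ × sin 60° = 1.26×10⁻⁴ s⁻¹
In the Southern Hemisphere f is negative: f = −1.26×10⁻⁴ s⁻¹.
Component geostrophic relations (x east, y north):
u_g = −(1/(fρ)) ∂P/∂y,  v_g = (1/(fρ)) ∂P/∂x
u_g = −(0.60×10⁻³)/(−1.26×10⁻⁴ × 1.25) = 3.80 m/s;  v_g = (1.3×10⁻³)/(−1.26×10⁻⁴ × 1.25) = −8.24 m/s
|V_g| = √(u_g² + v_g²) = 9.07 m/s

9.07 m/s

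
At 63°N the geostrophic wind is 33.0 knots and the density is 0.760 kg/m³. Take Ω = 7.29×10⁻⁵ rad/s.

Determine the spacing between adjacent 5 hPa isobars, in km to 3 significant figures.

Coriolis parameter at 63°N:
f = 2Ω sin φ = 2 × 7.29×10⁻⁵ × sin 63° = 1.30×10⁻⁴ s⁻¹
Wind speed in SI: 33.0 knots = 17.0 m/s
Geostrophic balance rearranged: |∂P/∂n| = f ρ V_g
|∂P/∂n| = 1.30×10⁻⁴ × 0.760 × 17.0 = 1.68×10⁻³ Pa/m
Isobar spacing: Δn = ΔP/|∂P/∂n| = 500 Pa / 1.68×10⁻³ Pa/m = 298309 m ≈ 298 km

298 km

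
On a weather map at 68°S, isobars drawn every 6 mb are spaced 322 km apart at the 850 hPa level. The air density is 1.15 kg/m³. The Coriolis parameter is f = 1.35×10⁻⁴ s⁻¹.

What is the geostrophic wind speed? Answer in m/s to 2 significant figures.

Pressure gradient: |∂P/∂n| = 600 Pa / 322000 m = 1.86×10⁻³ Pa/m
Geostrophic balance (pressure-gradient force = Coriolis force):
V_g = (1/(fρ)) |∂P/∂n| = 1.86×10⁻³ / (1.35×10⁻⁴ × 1.15) = 12.0 m/s

12 m/s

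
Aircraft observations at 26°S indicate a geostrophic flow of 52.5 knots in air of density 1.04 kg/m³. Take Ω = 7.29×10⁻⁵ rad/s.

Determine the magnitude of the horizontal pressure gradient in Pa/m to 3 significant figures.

1.80×10⁻³ Pa/m

Coriolis parameter at 26°S:
f = 2Ω sin φ = 2 × 7.29×10⁻⁵ × sin 26° = 6.39×10⁻⁵ s⁻¹
Wind speed in SI: 52.5 knots = 27.0 m/s
Geostrophic balance rearranged: |∂P/∂n| = f ρ V_g
|∂P/∂n| = 6.39×10⁻⁵ × 1.04 × 27.0 = 1.80×10⁻³ Pa/m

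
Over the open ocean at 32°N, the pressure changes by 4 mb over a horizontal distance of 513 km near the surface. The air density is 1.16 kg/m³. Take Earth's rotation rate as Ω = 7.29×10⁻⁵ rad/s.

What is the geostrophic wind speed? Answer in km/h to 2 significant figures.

Coriolis parameter at 32°N:
f = 2Ω sin φ = 2 × 7.29×10⁻⁵ × sin 32° = 7.73×10⁻⁵ s⁻¹
Pressure gradient: |∂P/∂n| = 400 Pa / 513000 m = 7.80×10⁻⁴ Pa/m
Geostrophic balance (pressure-gradient force = Coriolis force):
V_g = (1/(fρ)) |∂P/∂n| = 7.80×10⁻⁴ / (7.73×10⁻⁵ × 1.16) = 8.70 m/s
Converting: 8.70 m/s × 3.6 = 31 km/h

31 km/h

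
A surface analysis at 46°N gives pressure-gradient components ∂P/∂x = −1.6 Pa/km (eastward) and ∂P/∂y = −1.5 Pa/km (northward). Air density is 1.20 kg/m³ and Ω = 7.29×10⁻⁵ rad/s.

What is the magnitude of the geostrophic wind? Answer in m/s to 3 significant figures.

17.4 m/s

Coriolis parameter at 46°N:
f = 2Ω sin φ = 2 × 7.29×10⁻⁵ × sin 46° = 1.05×10⁻⁴ s⁻¹
Component geostrophic relations (x east, y north):
u_g = −(1/(fρ)) ∂P/∂y,  v_g = (1/(fρ)) ∂P/∂x
u_g = −(−1.5×10⁻³)/(1.05×10⁻⁴ × 1.20) = 11.9 m/s;  v_g = (−1.6×10⁻³)/(1.05×10⁻⁴ × 1.20) = −12.7 m/s
|V_g| = √(u_g² + v_g²) = 17.4 m/s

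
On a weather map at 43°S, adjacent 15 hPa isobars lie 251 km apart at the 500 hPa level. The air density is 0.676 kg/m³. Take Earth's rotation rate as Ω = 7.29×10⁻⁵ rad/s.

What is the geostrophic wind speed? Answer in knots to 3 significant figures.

Coriolis parameter at 43°S:
f = 2Ω sin φ = 2 × 7.29×10⁻⁵ × sin 43° = 9.94×10⁻⁵ s⁻¹
Pressure gradient: |∂P/∂n| = 1500 Pa / 251000 m = 5.98×10⁻³ Pa/m
Geostrophic balance (pressure-gradient force = Coriolis force):
V_g = (1/(fρ)) |∂P/∂n| = 5.98×10⁻³ / (9.94×10⁻⁵ × 0.676) = 88.9 m/s
Converting: 88.9 m/s × 1.944 = 173 knots

173 knots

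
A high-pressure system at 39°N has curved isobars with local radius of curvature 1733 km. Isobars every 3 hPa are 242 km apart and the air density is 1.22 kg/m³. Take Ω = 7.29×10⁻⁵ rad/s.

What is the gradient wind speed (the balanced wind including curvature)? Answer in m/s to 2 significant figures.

Coriolis parameter at 39°N:
f = 2Ω sin φ = 2 × 7.29×10⁻⁵ × sin 39° = 9.18×10⁻⁵ s⁻¹
Pressure gradient: |∂P/∂n| = 300 Pa / 242000 m = 1.24×10⁻³ Pa/m
Geostrophic speed: V_g = |∂P/∂n|/(fρ) = 1.24×10⁻³/(9.18×10⁻⁵ × 1.22) = 11.1 m/s
Around a high, pressure-gradient force acts outward with centrifugal, so Coriolis balances both:
fV = (1/ρ)|∂P/∂n| + V²/R  →  V² − fR·V + fR·V_g = 0
With fR = 9.18×10⁻⁵ × 1733×10³ m = 159 m/s:
V = [fR − √((fR)² − 4 fR V_g)]/2 = [159 − √(159² − 4×159×11.1)]/2 = 12 m/s
Supergeostrophic (V > V_g = 11.1 m/s), as expected around a high.

12 m/s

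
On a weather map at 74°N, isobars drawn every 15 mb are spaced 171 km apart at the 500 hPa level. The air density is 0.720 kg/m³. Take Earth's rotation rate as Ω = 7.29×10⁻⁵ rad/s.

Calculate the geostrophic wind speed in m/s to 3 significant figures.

Coriolis parameter at 74°N:
f = 2Ω sin φ = 2 × 7.29×10⁻⁵ × sin 74° = 1.40×10⁻⁴ s⁻¹
Pressure gradient: |∂P/∂n| = 1500 Pa / 171000 m = 8.77×10⁻³ Pa/m
Geostrophic balance (pressure-gradient force = Coriolis force):
V_g = (1/(fρ)) |∂P/∂n| = 8.77×10⁻³ / (1.40×10⁻⁴ × 0.720) = 86.9 m/s

86.9 m/s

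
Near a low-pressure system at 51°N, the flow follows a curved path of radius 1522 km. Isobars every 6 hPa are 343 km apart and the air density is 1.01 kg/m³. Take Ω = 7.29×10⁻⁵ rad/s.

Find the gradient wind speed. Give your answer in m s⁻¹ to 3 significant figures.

Coriolis parameter at 51°N:
f = 2Ω sin φ = 2 × 7.29×10⁻⁵ × sin 51° = 1.13×10⁻⁴ s⁻¹
Pressure gradient: |∂P/∂n| = 600 Pa / 343000 m = 1.75×10⁻³ Pa/m
Geostrophic speed: V_g = |∂P/∂n|/(fρ) = 1.75×10⁻³/(1.13×10⁻⁴ × 1.01) = 15.3 m/s
Around a low, centrifugal force acts outward with Coriolis, so pressure-gradient force balances both:
(1/ρ)|∂P/∂n| = fV + V²/R  →  V² + fR·V − fR·V_g = 0
With fR = 1.13×10⁻⁴ × 1522×10³ m = 172 m/s:
V = [−fR + √((fR)² + 4 fR V_g)]/2 = [−172 + √(172² + 4×172×15.3)]/2 = 14.1 m/s
Subgeostrophic (V < V_g = 15.3 m/s), as expected around a low.

14.1 m s⁻¹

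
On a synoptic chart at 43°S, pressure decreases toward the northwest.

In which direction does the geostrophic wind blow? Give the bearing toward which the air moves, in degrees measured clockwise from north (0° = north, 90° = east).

225°

The pressure-gradient force points toward the northwest (bearing 315°).
Geostrophic balance: in the Southern Hemisphere the Coriolis force deflects motion to the left, so the geostrophic wind blows 90° to the left of the pressure-gradient force (low pressure on the right).
Rotating 315° by 90° counterclockwise gives 225° — the wind blows toward the southwest.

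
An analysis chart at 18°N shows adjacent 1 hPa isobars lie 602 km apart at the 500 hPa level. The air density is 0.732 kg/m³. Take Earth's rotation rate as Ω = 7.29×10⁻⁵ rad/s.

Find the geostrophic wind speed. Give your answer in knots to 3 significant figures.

Coriolis parameter at 18°N:
f = 2Ω sin φ = 2 × 7.29×10⁻⁵ × sin 18° = 4.51×10⁻⁵ s⁻¹
Pressure gradient: |∂P/∂n| = 100 Pa / 602000 m = 1.66×10⁻⁴ Pa/m
Geostrophic balance (pressure-gradient force = Coriolis force):
V_g = (1/(fρ)) |∂P/∂n| = 1.66×10⁻⁴ / (4.51×10⁻⁵ × 0.732) = 5.04 m/s
Converting: 5.04 m/s × 1.944 = 9.79 knots

9.79 knots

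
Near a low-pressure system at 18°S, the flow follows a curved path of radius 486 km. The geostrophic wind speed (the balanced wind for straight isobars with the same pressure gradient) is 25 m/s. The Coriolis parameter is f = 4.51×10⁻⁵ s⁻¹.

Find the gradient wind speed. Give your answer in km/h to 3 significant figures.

Around a low, centrifugal force acts outward with Coriolis, so pressure-gradient force balances both:
(1/ρ)|∂P/∂n| = fV + V²/R  →  V² + fR·V − fR·V_g = 0
With fR = 4.51×10⁻⁵ × 486×10³ m = 21.9 m/s:
V = [−fR + √((fR)² + 4 fR V_g)]/2 = [−21.9 + √(21.9² + 4×21.9×25)]/2 = 14.9 m/s
Subgeostrophic (V < V_g = 25 m/s), as expected around a low.
Converting: 14.9 m/s × 3.6 = 53.6 km/h

53.6 km/h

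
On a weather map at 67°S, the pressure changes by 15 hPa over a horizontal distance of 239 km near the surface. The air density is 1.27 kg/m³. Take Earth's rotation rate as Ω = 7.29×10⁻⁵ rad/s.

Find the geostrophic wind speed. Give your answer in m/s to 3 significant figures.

36.8 m/s

Coriolis parameter at 67°S:
f = 2Ω sin φ = 2 × 7.29×10⁻⁵ × sin 67° = 1.34×10⁻⁴ s⁻¹
Pressure gradient: |∂P/∂n| = 1500 Pa / 239000 m = 6.28×10⁻³ Pa/m
Geostrophic balance (pressure-gradient force = Coriolis force):
V_g = (1/(fρ)) |∂P/∂n| = 6.28×10⁻³ / (1.34×10⁻⁴ × 1.27) = 36.8 m/s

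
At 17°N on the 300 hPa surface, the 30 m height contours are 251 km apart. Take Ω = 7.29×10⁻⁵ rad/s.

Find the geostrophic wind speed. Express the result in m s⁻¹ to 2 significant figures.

Coriolis parameter at 17°N:
f = 2Ω sin φ = 2 × 7.29×10⁻⁵ × sin 17° = 4.26×10⁻⁵ s⁻¹
Height gradient: |∂Z/∂n| = 30 m / 251000 m = 1.20×10⁻⁴
On a pressure surface, geostrophic balance gives V_g = (g/f)|∂Z/∂n|:
V_g = 9.81 × 1.20×10⁻⁴ / 4.26×10⁻⁵ = 27.5 m/s

28 m s⁻¹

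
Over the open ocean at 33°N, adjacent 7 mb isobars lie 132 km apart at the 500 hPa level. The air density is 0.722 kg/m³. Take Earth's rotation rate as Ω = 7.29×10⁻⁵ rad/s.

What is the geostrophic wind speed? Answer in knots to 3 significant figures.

180 knots

Coriolis parameter at 33°N:
f = 2Ω sin φ = 2 × 7.29×10⁻⁵ × sin 33° = 7.94×10⁻⁵ s⁻¹
Pressure gradient: |∂P/∂n| = 700 Pa / 132000 m = 5.30×10⁻³ Pa/m
Geostrophic balance (pressure-gradient force = Coriolis force):
V_g = (1/(fρ)) |∂P/∂n| = 5.30×10⁻³ / (7.94×10⁻⁵ × 0.722) = 92.5 m/s
Converting: 92.5 m/s × 1.944 = 180 knots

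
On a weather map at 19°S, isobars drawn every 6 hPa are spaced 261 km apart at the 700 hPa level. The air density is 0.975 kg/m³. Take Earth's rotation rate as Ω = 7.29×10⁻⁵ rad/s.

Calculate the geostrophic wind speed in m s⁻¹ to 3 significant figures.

49.7 m s⁻¹

Coriolis parameter at 19°S:
f = 2Ω sin φ = 2 × 7.29×10⁻⁵ × sin 19° = 4.75×10⁻⁵ s⁻¹
Pressure gradient: |∂P/∂n| = 600 Pa / 261000 m = 2.30×10⁻³ Pa/m
Geostrophic balance (pressure-gradient force = Coriolis force):
V_g = (1/(fρ)) |∂P/∂n| = 2.30×10⁻³ / (4.75×10⁻⁵ × 0.975) = 49.7 m/s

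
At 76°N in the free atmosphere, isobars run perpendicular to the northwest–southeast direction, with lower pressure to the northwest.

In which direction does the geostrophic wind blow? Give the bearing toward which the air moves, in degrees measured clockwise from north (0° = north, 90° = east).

045°

The pressure-gradient force points toward the northwest (bearing 315°).
Geostrophic balance: in the Northern Hemisphere the Coriolis force deflects motion to the right, so the geostrophic wind blows 90° to the right of the pressure-gradient force (low pressure on the left).
Rotating 315° by 90° clockwise gives 045° — the wind blows toward the northeast.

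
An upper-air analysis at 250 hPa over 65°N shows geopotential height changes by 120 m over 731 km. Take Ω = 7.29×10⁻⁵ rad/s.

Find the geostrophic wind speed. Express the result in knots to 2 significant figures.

24 knots

Coriolis parameter at 65°N:
f = 2Ω sin φ = 2 × 7.29×10⁻⁵ × sin 65° = 1.32×10⁻⁴ s⁻¹
Height gradient: |∂Z/∂n| = 120 m / 731000 m = 1.64×10⁻⁴
On a pressure surface, geostrophic balance gives V_g = (g/f)|∂Z/∂n|:
V_g = 9.81 × 1.64×10⁻⁴ / 1.32×10⁻⁴ = 12.2 m/s
Converting: 12.2 m/s × 1.944 = 24 knots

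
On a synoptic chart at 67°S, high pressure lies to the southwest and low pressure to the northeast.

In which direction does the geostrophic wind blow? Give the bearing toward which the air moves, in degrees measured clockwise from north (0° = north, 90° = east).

315°

The pressure-gradient force points toward the northeast (bearing 045°).
Geostrophic balance: in the Southern Hemisphere the Coriolis force deflects motion to the left, so the geostrophic wind blows 90° to the left of the pressure-gradient force (low pressure on the right).
Rotating 045° by 90° counterclockwise gives 315° — the wind blows toward the northwest.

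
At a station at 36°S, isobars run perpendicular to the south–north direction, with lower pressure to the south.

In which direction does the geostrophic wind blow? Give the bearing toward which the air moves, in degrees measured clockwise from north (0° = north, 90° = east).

090°

The pressure-gradient force points toward the south (bearing 180°).
Geostrophic balance: in the Southern Hemisphere the Coriolis force deflects motion to the left, so the geostrophic wind blows 90° to the left of the pressure-gradient force (low pressure on the right).
Rotating 180° by 90° counterclockwise gives 090° — the wind blows toward the east.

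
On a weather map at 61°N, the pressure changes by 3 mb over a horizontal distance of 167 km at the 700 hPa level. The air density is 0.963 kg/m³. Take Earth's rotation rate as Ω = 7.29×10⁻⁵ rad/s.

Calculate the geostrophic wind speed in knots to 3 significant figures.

28.4 knots

Coriolis parameter at 61°N:
f = 2Ω sin φ = 2 × 7.29×10⁻⁵ × sin 61° = 1.28×10⁻⁴ s⁻¹
Pressure gradient: |∂P/∂n| = 300 Pa / 167000 m = 1.80×10⁻³ Pa/m
Geostrophic balance (pressure-gradient force = Coriolis force):
V_g = (1/(fρ)) |∂P/∂n| = 1.80×10⁻³ / (1.28×10⁻⁴ × 0.963) = 14.6 m/s
Converting: 14.6 m/s × 1.944 = 28.4 knots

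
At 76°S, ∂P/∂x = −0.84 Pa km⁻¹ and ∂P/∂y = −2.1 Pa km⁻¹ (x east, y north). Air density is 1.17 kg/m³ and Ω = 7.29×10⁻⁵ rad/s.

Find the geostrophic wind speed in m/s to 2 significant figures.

Coriolis parameter at 76°S:
f = 2Ω sin φ = 2 × 7.29×10⁻⁵ × sin 76° = 1.41×10⁻⁴ s⁻¹
In the Southern Hemisphere f is negative: f = −1.41×10⁻⁴ s⁻¹.
Component geostrophic relations (x east, y north):
u_g = −(1/(fρ)) ∂P/∂y,  v_g = (1/(fρ)) ∂P/∂x
u_g = −(−2.1×10⁻³)/(−1.41×10⁻⁴ × 1.17) = −12.7 m/s;  v_g = (−0.84×10⁻³)/(−1.41×10⁻⁴ × 1.17) = 5.07 m/s
|V_g| = √(u_g² + v_g²) = 13.7 m/s

14 m/s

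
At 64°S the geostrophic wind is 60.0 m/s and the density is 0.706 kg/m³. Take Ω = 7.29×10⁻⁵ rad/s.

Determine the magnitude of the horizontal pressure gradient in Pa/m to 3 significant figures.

Coriolis parameter at 64°S:
f = 2Ω sin φ = 2 × 7.29×10⁻⁵ × sin 64° = 1.31×10⁻⁴ s⁻¹
Geostrophic balance rearranged: |∂P/∂n| = f ρ V_g
|∂P/∂n| = 1.31×10⁻⁴ × 0.706 × 60.0 = 5.55×10⁻³ Pa/m

5.55×10⁻³ Pa/m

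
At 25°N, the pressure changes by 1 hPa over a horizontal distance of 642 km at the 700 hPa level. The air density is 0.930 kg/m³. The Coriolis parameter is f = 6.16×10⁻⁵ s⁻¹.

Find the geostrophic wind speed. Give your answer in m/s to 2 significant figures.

Pressure gradient: |∂P/∂n| = 100 Pa / 642000 m = 1.56×10⁻⁴ Pa/m
Geostrophic balance (pressure-gradient force = Coriolis force):
V_g = (1/(fρ)) |∂P/∂n| = 1.56×10⁻⁴ / (6.16×10⁻⁵ × 0.930) = 2.72 m/s

2.7 m/s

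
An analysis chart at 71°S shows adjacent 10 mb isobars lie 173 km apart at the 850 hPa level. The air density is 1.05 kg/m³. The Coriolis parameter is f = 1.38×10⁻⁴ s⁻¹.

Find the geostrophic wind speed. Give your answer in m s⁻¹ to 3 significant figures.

39.9 m s⁻¹

Pressure gradient: |∂P/∂n| = 1000 Pa / 173000 m = 5.78×10⁻³ Pa/m
Geostrophic balance (pressure-gradient force = Coriolis force):
V_g = (1/(fρ)) |∂P/∂n| = 5.78×10⁻³ / (1.38×10⁻⁴ × 1.05) = 39.9 m/s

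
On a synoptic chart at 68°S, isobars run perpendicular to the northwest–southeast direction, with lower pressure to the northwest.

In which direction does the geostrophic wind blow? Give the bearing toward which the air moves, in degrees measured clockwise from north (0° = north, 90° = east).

The pressure-gradient force points toward the northwest (bearing 315°).
Geostrophic balance: in the Southern Hemisphere the Coriolis force deflects motion to the left, so the geostrophic wind blows 90° to the left of the pressure-gradient force (low pressure on the right).
Rotating 315° by 90° counterclockwise gives 225° — the wind blows toward the southwest.

225°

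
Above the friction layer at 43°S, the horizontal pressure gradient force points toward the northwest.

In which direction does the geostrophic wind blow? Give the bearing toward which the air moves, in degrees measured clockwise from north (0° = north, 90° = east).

225°

The pressure-gradient force points toward the northwest (bearing 315°).
Geostrophic balance: in the Southern Hemisphere the Coriolis force deflects motion to the left, so the geostrophic wind blows 90° to the left of the pressure-gradient force (low pressure on the right).
Rotating 315° by 90° counterclockwise gives 225° — the wind blows toward the southwest.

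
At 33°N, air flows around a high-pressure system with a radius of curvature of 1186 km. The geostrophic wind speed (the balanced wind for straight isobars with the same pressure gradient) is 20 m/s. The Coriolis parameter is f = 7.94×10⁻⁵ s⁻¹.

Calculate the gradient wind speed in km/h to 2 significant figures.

Around a high, pressure-gradient force acts outward with centrifugal, so Coriolis balances both:
fV = (1/ρ)|∂P/∂n| + V²/R  →  V² − fR·V + fR·V_g = 0
With fR = 7.94×10⁻⁵ × 1186×10³ m = 94.2 m/s:
V = [fR − √((fR)² − 4 fR V_g)]/2 = [94.2 − √(94.2² − 4×94.2×20)]/2 = 28.8 m/s
Supergeostrophic (V > V_g = 20 m/s), as expected around a high.
Converting: 28.8 m/s × 3.6 = 100 km/h

100 km/h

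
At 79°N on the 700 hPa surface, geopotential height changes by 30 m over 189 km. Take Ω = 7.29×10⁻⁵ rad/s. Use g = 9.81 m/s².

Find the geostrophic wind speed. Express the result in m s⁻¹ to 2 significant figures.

11 m s⁻¹

Coriolis parameter at 79°N:
f = 2Ω sin φ = 2 × 7.29×10⁻⁵ × sin 79° = 1.43×10⁻⁴ s⁻¹
Height gradient: |∂Z/∂n| = 30 m / 189000 m = 1.59×10⁻⁴
On a pressure surface, geostrophic balance gives V_g = (g/f)|∂Z/∂n|:
V_g = 9.81 × 1.59×10⁻⁴ / 1.43×10⁻⁴ = 10.9 m/s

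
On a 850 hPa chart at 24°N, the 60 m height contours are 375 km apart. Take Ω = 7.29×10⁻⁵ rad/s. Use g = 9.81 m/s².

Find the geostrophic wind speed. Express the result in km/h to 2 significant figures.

Coriolis parameter at 24°N:
f = 2Ω sin φ = 2 × 7.29×10⁻⁵ × sin 24° = 5.93×10⁻⁵ s⁻¹
Height gradient: |∂Z/∂n| = 60 m / 375000 m = 1.60×10⁻⁴
On a pressure surface, geostrophic balance gives V_g = (g/f)|∂Z/∂n|:
V_g = 9.81 × 1.60×10⁻⁴ / 5.93×10⁻⁵ = 26.5 m/s
Converting: 26.5 m/s × 3.6 = 95 km/h

95 km/h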